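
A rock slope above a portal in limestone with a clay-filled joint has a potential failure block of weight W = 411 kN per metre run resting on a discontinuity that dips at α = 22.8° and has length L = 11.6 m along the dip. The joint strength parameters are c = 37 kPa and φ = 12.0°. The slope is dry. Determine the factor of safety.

FS = 3.20

Resolving the block weight along and normal to the plane and applying the Mohr–Coulomb strength on the joint:
N' = W cosα = 411·cos22.8° = 378.9 kN/m
Driving force T = W sinα = 411·sin22.8° = 159.3 kN/m
Resisting force R = c·L + N'·tanφ = 37·11.6 + 378.9·tan12.0° = 429.2 + 80.5 = 509.7 kN/m
FS = R / T = 509.7 / 159.3 = 3.200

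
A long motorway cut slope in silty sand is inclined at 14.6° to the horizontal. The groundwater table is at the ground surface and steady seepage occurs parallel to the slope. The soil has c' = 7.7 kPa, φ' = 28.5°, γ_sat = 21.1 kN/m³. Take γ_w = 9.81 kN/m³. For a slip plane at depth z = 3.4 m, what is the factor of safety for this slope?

With seepage parallel to the slope and the water table at the surface, the effective normal stress on the slip plane uses the buoyant unit weight γ' = γ_sat − γ_w while the driving shear stress uses γ_sat:
FS = [c' + γ' z cos²β tanφ'] / [γ_sat z sinβ cosβ]
γ' = 21.1 − 9.81 = 11.29 kN/m³
Numerator = 7.7 + 11.29·3.4·cos²14.6°·tan28.5° = 7.7 + 11.29·3.4·0.9365·0.5430 = 27.218 kPa
Denominator = 21.1·3.4·sin14.6°·cos14.6° = 21.1·3.4·0.2521·0.9677 = 17.500 kPa
FS = 27.218 / 17.500 = 1.555

FS = 1.56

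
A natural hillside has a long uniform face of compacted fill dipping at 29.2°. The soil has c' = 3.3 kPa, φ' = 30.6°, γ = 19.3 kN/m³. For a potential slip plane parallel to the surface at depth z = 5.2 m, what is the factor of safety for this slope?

FS = 1.14

For an infinite slope with a slip plane parallel to the surface (no pore pressure): FS = [c' + γz cos²β tanφ'] / [γz sinβ cosβ].
γz = 19.3·5.2 = 100.36 kN/m²
Numerator = 3.3 + 100.36·cos²29.2°·tan30.6° = 3.3 + 100.36·0.7620·0.5914 = 48.526 kPa
Denominator = 100.36·sin29.2°·cos29.2° = 100.36·0.4879·0.8729 = 42.740 kPa
FS = 48.526 / 42.740 = 1.135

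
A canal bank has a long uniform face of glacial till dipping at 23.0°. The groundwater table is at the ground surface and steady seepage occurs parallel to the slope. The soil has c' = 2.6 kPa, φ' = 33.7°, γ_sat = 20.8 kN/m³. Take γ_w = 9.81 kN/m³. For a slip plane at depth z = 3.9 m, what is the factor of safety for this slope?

With seepage parallel to the slope and the water table at the surface, the effective normal stress on the slip plane uses the buoyant unit weight γ' = γ_sat − γ_w while the driving shear stress uses γ_sat:
FS = [c' + γ' z cos²β tanφ'] / [γ_sat z sinβ cosβ]
γ' = 20.8 − 9.81 = 10.99 kN/m³
Numerator = 2.6 + 10.99·3.9·cos²23.0°·tan33.7° = 2.6 + 10.99·3.9·0.8473·0.6669 = 26.821 kPa
Denominator = 20.8·3.9·sin23.0°·cos23.0° = 20.8·3.9·0.3907·0.9205 = 29.176 kPa
FS = 26.821 / 29.176 = 0.919

FS = 0.92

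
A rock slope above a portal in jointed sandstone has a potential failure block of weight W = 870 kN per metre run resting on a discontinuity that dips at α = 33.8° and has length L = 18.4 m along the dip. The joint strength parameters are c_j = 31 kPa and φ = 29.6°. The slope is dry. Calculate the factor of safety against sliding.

Resolving the block weight along and normal to the plane and applying the Mohr–Coulomb strength on the joint:
N' = W cosα = 870·cos33.8° = 723.0 kN/m
Driving force T = W sinα = 870·sin33.8° = 484.0 kN/m
Resisting force R = c_j·L + N'·tanφ = 31·18.4 + 723.0·tan29.6° = 570.4 + 410.7 = 981.1 kN/m
FS = R / T = 981.1 / 484.0 = 2.027

FS = 2.03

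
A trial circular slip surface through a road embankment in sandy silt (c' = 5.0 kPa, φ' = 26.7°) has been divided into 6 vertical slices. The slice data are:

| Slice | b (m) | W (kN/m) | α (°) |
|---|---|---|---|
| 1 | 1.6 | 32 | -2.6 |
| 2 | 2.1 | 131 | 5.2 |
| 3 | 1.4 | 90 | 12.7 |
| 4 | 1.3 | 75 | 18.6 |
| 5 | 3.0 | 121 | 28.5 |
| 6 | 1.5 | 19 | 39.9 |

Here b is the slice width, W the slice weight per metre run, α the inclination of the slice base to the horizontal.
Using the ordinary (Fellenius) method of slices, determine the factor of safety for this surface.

FS = 2.27

Ordinary method of slices: FS = Σ[c'·Δl_i + (W_i cosα_i)·tanφ'] / Σ W_i sinα_i, with Δl_i = b_i / cosα_i.
Slice 1: Δl = 1.6/cos(-2.6°) = 1.602 m; N'_1 = 32·cos(-2.6°) = 32.0; c'Δl = 8.01; W sinα = -1.5
Slice 2: Δl = 2.1/cos5.2° = 2.109 m; N'_2 = 131·cos5.2° = 130.5; c'Δl = 10.54; W sinα = 11.9
Slice 3: Δl = 1.4/cos12.7° = 1.435 m; N'_3 = 90·cos12.7° = 87.8; c'Δl = 7.18; W sinα = 19.8
Slice 4: Δl = 1.3/cos18.6° = 1.372 m; N'_4 = 75·cos18.6° = 71.1; c'Δl = 6.86; W sinα = 23.9
Slice 5: Δl = 3.0/cos28.5° = 3.414 m; N'_5 = 121·cos28.5° = 106.3; c'Δl = 17.07; W sinα = 57.7
Slice 6: Δl = 1.5/cos39.9° = 1.955 m; N'_6 = 19·cos39.9° = 14.6; c'Δl = 9.78; W sinα = 12.2
Σc'Δl = 59.4 kN/m; ΣN' = 442.2 kN/m; ΣW sinα = 124.1 kN/m
Resisting = 59.4 + 442.2·tan26.7° = 59.4 + 222.4 = 281.8 kN/m
FS = 281.8 / 124.1 = 2.272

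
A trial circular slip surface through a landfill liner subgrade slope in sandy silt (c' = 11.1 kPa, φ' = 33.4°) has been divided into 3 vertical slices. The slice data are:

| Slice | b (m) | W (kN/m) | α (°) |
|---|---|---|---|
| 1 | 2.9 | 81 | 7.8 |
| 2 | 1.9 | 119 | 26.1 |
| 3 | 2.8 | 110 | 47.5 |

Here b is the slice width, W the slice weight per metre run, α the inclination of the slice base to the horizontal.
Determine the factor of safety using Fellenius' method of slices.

FS = 1.90

Ordinary method of slices: FS = Σ[c'·Δl_i + (W_i cosα_i)·tanφ'] / Σ W_i sinα_i, with Δl_i = b_i / cosα_i.
Slice 1: Δl = 2.9/cos7.8° = 2.927 m; N'_1 = 81·cos7.8° = 80.3; c'Δl = 32.49; W sinα = 11.0
Slice 2: Δl = 1.9/cos26.1° = 2.116 m; N'_2 = 119·cos26.1° = 106.9; c'Δl = 23.48; W sinα = 52.4
Slice 3: Δl = 2.8/cos47.5° = 4.145 m; N'_3 = 110·cos47.5° = 74.3; c'Δl = 46.00; W sinα = 81.1
Σc'Δl = 102.0 kN/m; ΣN' = 261.4 kN/m; ΣW sinα = 144.4 kN/m
Resisting = 102.0 + 261.4·tan33.4° = 102.0 + 172.4 = 274.4 kN/m
FS = 274.4 / 144.4 = 1.899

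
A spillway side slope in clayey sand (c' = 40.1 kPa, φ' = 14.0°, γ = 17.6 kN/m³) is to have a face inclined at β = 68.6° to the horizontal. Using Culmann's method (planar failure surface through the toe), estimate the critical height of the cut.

H_c = 19.57 m

Culmann's analysis gives the critical failure plane at α_cr = (β + φ')/2 = (68.6 + 14.0)/2 = 41.3°, and the critical height
H_c = (4c'/γ) · sinβ cosφ' / [1 − cos(β − φ')]
    = (4·40.1/17.6) · sin68.6°·cos14.0° / [1 − cos(54.6°)]
    = 9.114 · 0.9311·0.9703 / [1 − 0.5793]
    = 9.114 · 0.9034 / 0.4207
    = 19.57 m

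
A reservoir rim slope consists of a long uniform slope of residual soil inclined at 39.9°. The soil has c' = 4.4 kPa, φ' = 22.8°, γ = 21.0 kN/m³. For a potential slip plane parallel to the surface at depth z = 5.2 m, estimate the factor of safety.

For an infinite slope with a slip plane parallel to the surface (no pore pressure): FS = [c' + γz cos²β tanφ'] / [γz sinβ cosβ].
γz = 21.0·5.2 = 109.20 kN/m²
Numerator = 4.4 + 109.20·cos²39.9°·tan22.8° = 4.4 + 109.20·0.5885·0.4204 = 31.416 kPa
Denominator = 109.20·sin39.9°·cos39.9° = 109.20·0.6414·0.7672 = 53.737 kPa
FS = 31.416 / 53.737 = 0.585

FS = 0.58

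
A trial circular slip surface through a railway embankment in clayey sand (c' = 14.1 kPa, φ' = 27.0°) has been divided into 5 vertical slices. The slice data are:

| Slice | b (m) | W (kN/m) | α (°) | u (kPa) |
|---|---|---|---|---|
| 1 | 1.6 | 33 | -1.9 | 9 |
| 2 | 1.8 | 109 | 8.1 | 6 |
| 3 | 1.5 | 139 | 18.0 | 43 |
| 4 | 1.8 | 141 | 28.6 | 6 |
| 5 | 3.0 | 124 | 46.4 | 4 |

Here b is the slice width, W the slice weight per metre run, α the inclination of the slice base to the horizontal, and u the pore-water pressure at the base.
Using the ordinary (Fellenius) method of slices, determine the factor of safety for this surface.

FS = 1.60

Ordinary method of slices: FS = Σ[c'·Δl_i + (W_i cosα_i − u_i·Δl_i)·tanφ'] / Σ W_i sinα_i, with Δl_i = b_i / cosα_i.
Slice 1: Δl = 1.6/cos(-1.9°) = 1.601 m; N'_1 = 33·cos(-1.9°) − 9·1.601 = 18.6; c'Δl = 22.57; W sinα = -1.1
Slice 2: Δl = 1.8/cos8.1° = 1.818 m; N'_2 = 109·cos8.1° − 6·1.818 = 97.0; c'Δl = 25.64; W sinα = 15.4
Slice 3: Δl = 1.5/cos18.0° = 1.577 m; N'_3 = 139·cos18.0° − 43·1.577 = 64.4; c'Δl = 22.24; W sinα = 43.0
Slice 4: Δl = 1.8/cos28.6° = 2.050 m; N'_4 = 141·cos28.6° − 6·2.050 = 111.5; c'Δl = 28.91; W sinα = 67.5
Slice 5: Δl = 3.0/cos46.4° = 4.350 m; N'_5 = 124·cos46.4° − 4·4.350 = 68.1; c'Δl = 61.34; W sinα = 89.8
Σc'Δl = 160.7 kN/m; ΣN' = 359.6 kN/m; ΣW sinα = 214.5 kN/m
Resisting = 160.7 + 359.6·tan27.0° = 160.7 + 183.2 = 343.9 kN/m
FS = 343.9 / 214.5 = 1.603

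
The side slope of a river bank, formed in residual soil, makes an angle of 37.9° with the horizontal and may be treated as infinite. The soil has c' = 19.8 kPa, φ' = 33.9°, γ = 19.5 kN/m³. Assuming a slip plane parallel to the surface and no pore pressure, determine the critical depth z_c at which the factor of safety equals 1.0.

z_c = 15.31 m

Setting FS = 1.00 in FS = [c' + γz cos²β tanφ'] / [γz sinβ cosβ] and solving for z:
z = c' / [γ cosβ (FS·sinβ − cosβ·tanφ')]
  = 19.8 / [19.5·cos37.9°·(1.00·sin37.9° − cos37.9°·tan33.9°)]
  = 19.8 / [19.5·0.7891·(1.00·0.6143 − 0.7891·0.6720)]
  = 19.8 / 1.2932 = 15.311 m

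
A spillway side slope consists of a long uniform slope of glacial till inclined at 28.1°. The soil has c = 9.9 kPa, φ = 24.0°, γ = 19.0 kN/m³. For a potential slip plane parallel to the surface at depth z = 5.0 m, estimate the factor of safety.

FS = 1.08

For an infinite slope with a slip plane parallel to the surface (no pore pressure): FS = [c + γz cos²β tanφ] / [γz sinβ cosβ].
γz = 19.0·5.0 = 95.00 kN/m²
Numerator = 9.9 + 95.00·cos²28.1°·tan24.0° = 9.9 + 95.00·0.7781·0.4452 = 42.813 kPa
Denominator = 95.00·sin28.1°·cos28.1° = 95.00·0.4710·0.8821 = 39.472 kPa
FS = 42.813 / 39.472 = 1.085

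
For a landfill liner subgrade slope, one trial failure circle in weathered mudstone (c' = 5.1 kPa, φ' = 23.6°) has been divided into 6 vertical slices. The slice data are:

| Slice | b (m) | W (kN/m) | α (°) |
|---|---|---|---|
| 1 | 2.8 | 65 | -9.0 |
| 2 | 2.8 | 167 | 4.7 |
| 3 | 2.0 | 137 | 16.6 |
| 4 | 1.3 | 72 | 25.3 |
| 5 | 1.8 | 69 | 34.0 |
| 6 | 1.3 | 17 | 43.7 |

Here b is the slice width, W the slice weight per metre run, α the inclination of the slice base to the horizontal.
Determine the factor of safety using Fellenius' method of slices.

FS = 2.29

Ordinary method of slices: FS = Σ[c'·Δl_i + (W_i cosα_i)·tanφ'] / Σ W_i sinα_i, with Δl_i = b_i / cosα_i.
Slice 1: Δl = 2.8/cos(-9.0°) = 2.835 m; N'_1 = 65·cos(-9.0°) = 64.2; c'Δl = 14.46; W sinα = -10.2
Slice 2: Δl = 2.8/cos4.7° = 2.809 m; N'_2 = 167·cos4.7° = 166.4; c'Δl = 14.33; W sinα = 13.7
Slice 3: Δl = 2.0/cos16.6° = 2.087 m; N'_3 = 137·cos16.6° = 131.3; c'Δl = 10.64; W sinα = 39.1
Slice 4: Δl = 1.3/cos25.3° = 1.438 m; N'_4 = 72·cos25.3° = 65.1; c'Δl = 7.33; W sinα = 30.8
Slice 5: Δl = 1.8/cos34.0° = 2.171 m; N'_5 = 69·cos34.0° = 57.2; c'Δl = 11.07; W sinα = 38.6
Slice 6: Δl = 1.3/cos43.7° = 1.798 m; N'_6 = 17·cos43.7° = 12.3; c'Δl = 9.17; W sinα = 11.7
Σc'Δl = 67.0 kN/m; ΣN' = 496.5 kN/m; ΣW sinα = 123.8 kN/m
Resisting = 67.0 + 496.5·tan23.6° = 67.0 + 216.9 = 283.9 kN/m
FS = 283.9 / 123.8 = 2.294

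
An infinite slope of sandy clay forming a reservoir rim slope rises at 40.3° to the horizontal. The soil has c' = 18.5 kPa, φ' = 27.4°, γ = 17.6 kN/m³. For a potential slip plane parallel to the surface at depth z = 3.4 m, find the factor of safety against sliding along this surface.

FS = 1.24

For an infinite slope with a slip plane parallel to the surface (no pore pressure): FS = [c' + γz cos²β tanφ'] / [γz sinβ cosβ].
γz = 17.6·3.4 = 59.84 kN/m²
Numerator = 18.5 + 59.84·cos²40.3°·tan27.4° = 18.5 + 59.84·0.5817·0.5184 = 36.542 kPa
Denominator = 59.84·sin40.3°·cos40.3° = 59.84·0.6468·0.7627 = 29.518 kPa
FS = 36.542 / 29.518 = 1.238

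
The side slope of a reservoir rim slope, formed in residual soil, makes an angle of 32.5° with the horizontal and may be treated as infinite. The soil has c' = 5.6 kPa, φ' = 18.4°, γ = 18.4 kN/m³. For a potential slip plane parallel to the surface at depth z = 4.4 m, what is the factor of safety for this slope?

FS = 0.67

For an infinite slope with a slip plane parallel to the surface (no pore pressure): FS = [c' + γz cos²β tanφ'] / [γz sinβ cosβ].
γz = 18.4·4.4 = 80.96 kN/m²
Numerator = 5.6 + 80.96·cos²32.5°·tan18.4° = 5.6 + 80.96·0.7113·0.3327 = 24.757 kPa
Denominator = 80.96·sin32.5°·cos32.5° = 80.96·0.5373·0.8434 = 36.687 kPa
FS = 24.757 / 36.687 = 0.675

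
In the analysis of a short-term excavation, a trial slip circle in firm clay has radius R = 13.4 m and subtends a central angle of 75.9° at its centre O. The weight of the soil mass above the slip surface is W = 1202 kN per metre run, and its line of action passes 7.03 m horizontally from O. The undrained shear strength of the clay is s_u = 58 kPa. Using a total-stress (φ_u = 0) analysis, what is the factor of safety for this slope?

Taking moments about the centre O, the resisting moment is provided by the undrained shear strength acting along the arc:
Arc length L_a = R·θ = 13.4·(75.9°·π/180) = 13.4·1.3247 = 17.75 m
M_R = s_u·L_a·R = 58·17.75·13.4 = 13796.1 kN·m/m
M_D = W·d = 1202·7.03 = 8450.1 kN·m/m
FS = M_R / M_D = 13796.1 / 8450.1 = 1.633

FS = 1.63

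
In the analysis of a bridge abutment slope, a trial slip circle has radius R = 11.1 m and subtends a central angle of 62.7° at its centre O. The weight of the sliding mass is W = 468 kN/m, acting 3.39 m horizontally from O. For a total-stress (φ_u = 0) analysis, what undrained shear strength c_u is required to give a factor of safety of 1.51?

FS = c_u·L_a·R / (W·d), so c_u = FS·W·d / (L_a·R).
Arc length L_a = R·θ = 11.1·(62.7°·π/180) = 11.1·1.0943 = 12.15 m
c_u = 1.51·468·3.39 / (12.15·11.1) = 2395.6 / 134.83 = 17.77 kPa

c_u = 17.8 kPa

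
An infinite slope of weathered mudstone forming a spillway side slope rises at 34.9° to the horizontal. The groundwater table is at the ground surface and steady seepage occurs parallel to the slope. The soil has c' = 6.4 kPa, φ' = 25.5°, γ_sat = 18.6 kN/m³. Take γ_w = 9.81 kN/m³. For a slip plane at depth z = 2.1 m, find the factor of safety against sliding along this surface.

FS = 0.67

With seepage parallel to the slope and the water table at the surface, the effective normal stress on the slip plane uses the buoyant unit weight γ' = γ_sat − γ_w while the driving shear stress uses γ_sat:
FS = [c' + γ' z cos²β tanφ'] / [γ_sat z sinβ cosβ]
γ' = 18.6 − 9.81 = 8.79 kN/m³
Numerator = 6.4 + 8.79·2.1·cos²34.9°·tan25.5° = 6.4 + 8.79·2.1·0.6726·0.4770 = 12.322 kPa
Denominator = 18.6·2.1·sin34.9°·cos34.9° = 18.6·2.1·0.5721·0.8202 = 18.329 kPa
FS = 12.322 / 18.329 = 0.672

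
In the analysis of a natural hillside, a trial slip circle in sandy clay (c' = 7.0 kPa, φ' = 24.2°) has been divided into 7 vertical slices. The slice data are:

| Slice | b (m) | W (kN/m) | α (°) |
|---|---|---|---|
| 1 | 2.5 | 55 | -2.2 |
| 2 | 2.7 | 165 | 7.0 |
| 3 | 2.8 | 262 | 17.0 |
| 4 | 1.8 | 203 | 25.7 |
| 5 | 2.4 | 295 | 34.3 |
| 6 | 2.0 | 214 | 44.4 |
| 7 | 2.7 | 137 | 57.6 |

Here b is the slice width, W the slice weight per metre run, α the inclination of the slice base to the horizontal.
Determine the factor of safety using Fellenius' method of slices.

FS = 1.06

Ordinary method of slices: FS = Σ[c'·Δl_i + (W_i cosα_i)·tanφ'] / Σ W_i sinα_i, with Δl_i = b_i / cosα_i.
Slice 1: Δl = 2.5/cos(-2.2°) = 2.502 m; N'_1 = 55·cos(-2.2°) = 55.0; c'Δl = 17.51; W sinα = -2.1
Slice 2: Δl = 2.7/cos7.0° = 2.720 m; N'_2 = 165·cos7.0° = 163.8; c'Δl = 19.04; W sinα = 20.1
Slice 3: Δl = 2.8/cos17.0° = 2.928 m; N'_3 = 262·cos17.0° = 250.6; c'Δl = 20.50; W sinα = 76.6
Slice 4: Δl = 1.8/cos25.7° = 1.998 m; N'_4 = 203·cos25.7° = 182.9; c'Δl = 13.98; W sinα = 88.0
Slice 5: Δl = 2.4/cos34.3° = 2.905 m; N'_5 = 295·cos34.3° = 243.7; c'Δl = 20.34; W sinα = 166.2
Slice 6: Δl = 2.0/cos44.4° = 2.799 m; N'_6 = 214·cos44.4° = 152.9; c'Δl = 19.59; W sinα = 149.7
Slice 7: Δl = 2.7/cos57.6° = 5.039 m; N'_7 = 137·cos57.6° = 73.4; c'Δl = 35.27; W sinα = 115.7
Σc'Δl = 146.2 kN/m; ΣN' = 1122.2 kN/m; ΣW sinα = 614.3 kN/m
Resisting = 146.2 + 1122.2·tan24.2° = 146.2 + 504.3 = 650.6 kN/m
FS = 650.6 / 614.3 = 1.059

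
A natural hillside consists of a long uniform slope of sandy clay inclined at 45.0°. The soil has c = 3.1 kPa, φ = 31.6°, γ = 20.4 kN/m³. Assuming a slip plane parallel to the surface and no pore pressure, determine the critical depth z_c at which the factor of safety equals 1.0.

z_c = 0.79 m

Setting FS = 1.00 in FS = [c + γz cos²β tanφ] / [γz sinβ cosβ] and solving for z:
z = c / [γ cosβ (FS·sinβ − cosβ·tanφ)]
  = 3.1 / [20.4·cos45.0°·(1.00·sin45.0° − cos45.0°·tan31.6°)]
  = 3.1 / [20.4·0.7071·(1.00·0.7071 − 0.7071·0.6152)]
  = 3.1 / 3.9249 = 0.790 m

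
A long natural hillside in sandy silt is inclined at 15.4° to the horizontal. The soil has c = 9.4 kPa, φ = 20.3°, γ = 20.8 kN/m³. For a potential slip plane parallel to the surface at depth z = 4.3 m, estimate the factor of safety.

For an infinite slope with a slip plane parallel to the surface (no pore pressure): FS = [c + γz cos²β tanφ] / [γz sinβ cosβ].
γz = 20.8·4.3 = 89.44 kN/m²
Numerator = 9.4 + 89.44·cos²15.4°·tan20.3° = 9.4 + 89.44·0.9295·0.3699 = 40.152 kPa
Denominator = 89.44·sin15.4°·cos15.4° = 89.44·0.2656·0.9641 = 22.899 kPa
FS = 40.152 / 22.899 = 1.753

FS = 1.75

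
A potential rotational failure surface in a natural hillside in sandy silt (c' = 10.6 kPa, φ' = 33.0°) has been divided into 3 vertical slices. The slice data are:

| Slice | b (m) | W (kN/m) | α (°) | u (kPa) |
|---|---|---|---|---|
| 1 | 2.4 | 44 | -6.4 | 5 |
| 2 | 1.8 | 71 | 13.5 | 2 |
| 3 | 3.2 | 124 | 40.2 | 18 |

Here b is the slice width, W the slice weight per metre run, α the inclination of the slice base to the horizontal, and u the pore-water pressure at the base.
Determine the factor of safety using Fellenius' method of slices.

FS = 1.80

Ordinary method of slices: FS = Σ[c'·Δl_i + (W_i cosα_i − u_i·Δl_i)·tanφ'] / Σ W_i sinα_i, with Δl_i = b_i / cosα_i.
Slice 1: Δl = 2.4/cos(-6.4°) = 2.415 m; N'_1 = 44·cos(-6.4°) − 5·2.415 = 31.7; c'Δl = 25.60; W sinα = -4.9
Slice 2: Δl = 1.8/cos13.5° = 1.851 m; N'_2 = 71·cos13.5° − 2·1.851 = 65.3; c'Δl = 19.62; W sinα = 16.6
Slice 3: Δl = 3.2/cos40.2° = 4.190 m; N'_3 = 124·cos40.2° − 18·4.190 = 19.3; c'Δl = 44.41; W sinα = 80.0
Σc'Δl = 89.6 kN/m; ΣN' = 116.3 kN/m; ΣW sinα = 91.7 kN/m
Resisting = 89.6 + 116.3·tan33.0° = 89.6 + 75.5 = 165.1 kN/m
FS = 165.1 / 91.7 = 1.801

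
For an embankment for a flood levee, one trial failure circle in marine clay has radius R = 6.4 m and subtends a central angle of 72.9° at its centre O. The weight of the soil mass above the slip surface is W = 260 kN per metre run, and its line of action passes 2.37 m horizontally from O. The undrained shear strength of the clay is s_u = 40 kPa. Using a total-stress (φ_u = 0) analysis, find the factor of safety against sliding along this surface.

FS = 3.38

Taking moments about the centre O, the resisting moment is provided by the undrained shear strength acting along the arc:
Arc length L_a = R·θ = 6.4·(72.9°·π/180) = 6.4·1.2723 = 8.14 m
M_R = s_u·L_a·R = 40·8.14·6.4 = 2084.6 kN·m/m
M_D = W·d = 260·2.37 = 616.2 kN·m/m
FS = M_R / M_D = 2084.6 / 616.2 = 3.383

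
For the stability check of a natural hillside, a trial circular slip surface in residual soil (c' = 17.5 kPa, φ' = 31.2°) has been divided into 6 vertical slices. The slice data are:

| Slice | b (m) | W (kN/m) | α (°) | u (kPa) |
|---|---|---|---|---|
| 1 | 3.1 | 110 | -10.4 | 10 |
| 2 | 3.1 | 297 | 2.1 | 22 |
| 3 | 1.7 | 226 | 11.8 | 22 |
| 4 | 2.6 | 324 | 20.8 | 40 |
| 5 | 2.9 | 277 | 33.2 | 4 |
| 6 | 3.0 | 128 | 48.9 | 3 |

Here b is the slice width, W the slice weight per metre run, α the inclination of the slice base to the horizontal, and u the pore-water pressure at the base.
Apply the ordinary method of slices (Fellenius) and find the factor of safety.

FS = 2.29

Ordinary method of slices: FS = Σ[c'·Δl_i + (W_i cosα_i − u_i·Δl_i)·tanφ'] / Σ W_i sinα_i, with Δl_i = b_i / cosα_i.
Slice 1: Δl = 3.1/cos(-10.4°) = 3.152 m; N'_1 = 110·cos(-10.4°) − 10·3.152 = 76.7; c'Δl = 55.16; W sinα = -19.9
Slice 2: Δl = 3.1/cos2.1° = 3.102 m; N'_2 = 297·cos2.1° − 22·3.102 = 228.6; c'Δl = 54.29; W sinα = 10.9
Slice 3: Δl = 1.7/cos11.8° = 1.737 m; N'_3 = 226·cos11.8° − 22·1.737 = 183.0; c'Δl = 30.39; W sinα = 46.2
Slice 4: Δl = 2.6/cos20.8° = 2.781 m; N'_4 = 324·cos20.8° − 40·2.781 = 191.6; c'Δl = 48.67; W sinα = 115.1
Slice 5: Δl = 2.9/cos33.2° = 3.466 m; N'_5 = 277·cos33.2° − 4·3.466 = 217.9; c'Δl = 60.65; W sinα = 151.7
Slice 6: Δl = 3.0/cos48.9° = 4.564 m; N'_6 = 128·cos48.9° − 3·4.564 = 70.5; c'Δl = 79.86; W sinα = 96.5
Σc'Δl = 329.0 kN/m; ΣN' = 968.3 kN/m; ΣW sinα = 400.4 kN/m
Resisting = 329.0 + 968.3·tan31.2° = 329.0 + 586.4 = 915.4 kN/m
FS = 915.4 / 400.4 = 2.286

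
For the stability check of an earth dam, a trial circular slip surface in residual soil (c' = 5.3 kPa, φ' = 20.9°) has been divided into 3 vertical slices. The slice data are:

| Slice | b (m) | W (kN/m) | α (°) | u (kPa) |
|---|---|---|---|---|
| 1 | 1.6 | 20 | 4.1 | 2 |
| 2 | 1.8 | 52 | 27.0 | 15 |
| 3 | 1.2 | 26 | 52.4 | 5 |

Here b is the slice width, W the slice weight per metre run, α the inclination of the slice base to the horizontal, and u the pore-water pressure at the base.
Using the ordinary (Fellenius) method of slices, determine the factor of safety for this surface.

FS = 0.97

Ordinary method of slices: FS = Σ[c'·Δl_i + (W_i cosα_i − u_i·Δl_i)·tanφ'] / Σ W_i sinα_i, with Δl_i = b_i / cosα_i.
Slice 1: Δl = 1.6/cos4.1° = 1.604 m; N'_1 = 20·cos4.1° − 2·1.604 = 16.7; c'Δl = 8.50; W sinα = 1.4
Slice 2: Δl = 1.8/cos27.0° = 2.020 m; N'_2 = 52·cos27.0° − 15·2.020 = 16.0; c'Δl = 10.71; W sinα = 23.6
Slice 3: Δl = 1.2/cos52.4° = 1.967 m; N'_3 = 26·cos52.4° − 5·1.967 = 6.0; c'Δl = 10.42; W sinα = 20.6
Σc'Δl = 29.6 kN/m; ΣN' = 38.8 kN/m; ΣW sinα = 45.6 kN/m
Resisting = 29.6 + 38.8·tan20.9° = 29.6 + 14.8 = 44.4 kN/m
FS = 44.4 / 45.6 = 0.974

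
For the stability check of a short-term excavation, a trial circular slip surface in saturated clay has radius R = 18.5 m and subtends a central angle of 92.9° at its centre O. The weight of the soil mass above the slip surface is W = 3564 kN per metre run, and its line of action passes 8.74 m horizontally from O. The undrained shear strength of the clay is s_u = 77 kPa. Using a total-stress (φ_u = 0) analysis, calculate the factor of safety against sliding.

FS = 1.37

Taking moments about the centre O, the resisting moment is provided by the undrained shear strength acting along the arc:
Arc length L_a = R·θ = 18.5·(92.9°·π/180) = 18.5·1.6214 = 30.00 m
M_R = s_u·L_a·R = 77·30.00·18.5 = 42729.4 kN·m/m
M_D = W·d = 3564·8.74 = 31149.4 kN·m/m
FS = M_R / M_D = 42729.4 / 31149.4 = 1.372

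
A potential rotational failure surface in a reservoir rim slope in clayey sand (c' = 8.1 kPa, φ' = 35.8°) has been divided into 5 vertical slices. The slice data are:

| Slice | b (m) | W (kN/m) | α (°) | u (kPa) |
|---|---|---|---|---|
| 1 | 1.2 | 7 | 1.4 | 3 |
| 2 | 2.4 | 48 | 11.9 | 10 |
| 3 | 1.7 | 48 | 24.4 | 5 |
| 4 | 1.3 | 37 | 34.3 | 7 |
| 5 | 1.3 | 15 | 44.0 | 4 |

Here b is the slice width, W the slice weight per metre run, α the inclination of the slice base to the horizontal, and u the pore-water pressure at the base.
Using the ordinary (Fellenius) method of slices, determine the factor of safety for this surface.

FS = 2.16

Ordinary method of slices: FS = Σ[c'·Δl_i + (W_i cosα_i − u_i·Δl_i)·tanφ'] / Σ W_i sinα_i, with Δl_i = b_i / cosα_i.
Slice 1: Δl = 1.2/cos1.4° = 1.200 m; N'_1 = 7·cos1.4° − 3·1.200 = 3.4; c'Δl = 9.72; W sinα = 0.2
Slice 2: Δl = 2.4/cos11.9° = 2.453 m; N'_2 = 48·cos11.9° − 10·2.453 = 22.4; c'Δl = 19.87; W sinα = 9.9
Slice 3: Δl = 1.7/cos24.4° = 1.867 m; N'_3 = 48·cos24.4° − 5·1.867 = 34.4; c'Δl = 15.12; W sinα = 19.8
Slice 4: Δl = 1.3/cos34.3° = 1.574 m; N'_4 = 37·cos34.3° − 7·1.574 = 19.5; c'Δl = 12.75; W sinα = 20.9
Slice 5: Δl = 1.3/cos44.0° = 1.807 m; N'_5 = 15·cos44.0° − 4·1.807 = 3.6; c'Δl = 14.64; W sinα = 10.4
Σc'Δl = 72.1 kN/m; ΣN' = 83.3 kN/m; ΣW sinα = 61.2 kN/m
Resisting = 72.1 + 83.3·tan35.8° = 72.1 + 60.1 = 132.2 kN/m
FS = 132.2 / 61.2 = 2.161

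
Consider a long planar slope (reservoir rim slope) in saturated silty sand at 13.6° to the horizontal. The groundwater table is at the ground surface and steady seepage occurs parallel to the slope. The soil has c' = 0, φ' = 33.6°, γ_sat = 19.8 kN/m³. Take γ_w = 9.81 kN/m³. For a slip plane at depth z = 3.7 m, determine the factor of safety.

FS = 1.39

With seepage parallel to the slope and the water table at the surface, the effective normal stress on the slip plane uses the buoyant unit weight γ' = γ_sat − γ_w while the driving shear stress uses γ_sat:
FS = [c' + γ' z cos²β tanφ'] / [γ_sat z sinβ cosβ]
(For c' = 0 this reduces to FS = (γ'/γ_sat)·tanφ'/tanβ.)
γ' = 19.8 − 9.81 = 9.99 kN/m³
Numerator = 0.0 + 9.99·3.7·cos²13.6°·tan33.6° = 0.0 + 9.99·3.7·0.9447·0.6644 = 23.200 kPa
Denominator = 19.8·3.7·sin13.6°·cos13.6° = 19.8·3.7·0.2351·0.9720 = 16.743 kPa
FS = 23.200 / 16.743 = 1.386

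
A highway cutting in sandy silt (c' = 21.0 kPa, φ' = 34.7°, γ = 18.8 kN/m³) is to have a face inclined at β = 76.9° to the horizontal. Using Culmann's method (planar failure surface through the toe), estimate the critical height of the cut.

Culmann's analysis gives the critical failure plane at α_cr = (β + φ')/2 = (76.9 + 34.7)/2 = 55.8°, and the critical height
H_c = (4c'/γ) · sinβ cosφ' / [1 − cos(β − φ')]
    = (4·21.0/18.8) · sin76.9°·cos34.7° / [1 − cos(42.2°)]
    = 4.468 · 0.9740·0.8221 / [1 − 0.7408]
    = 4.468 · 0.8007 / 0.2592
    = 13.80 m

H_c = 13.80 m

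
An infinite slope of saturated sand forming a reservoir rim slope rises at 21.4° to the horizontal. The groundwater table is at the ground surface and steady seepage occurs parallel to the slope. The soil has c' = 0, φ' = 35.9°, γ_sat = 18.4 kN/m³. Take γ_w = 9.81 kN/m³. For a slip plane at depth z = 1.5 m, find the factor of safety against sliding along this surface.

With seepage parallel to the slope and the water table at the surface, the effective normal stress on the slip plane uses the buoyant unit weight γ' = γ_sat − γ_w while the driving shear stress uses γ_sat:
FS = [c' + γ' z cos²β tanφ'] / [γ_sat z sinβ cosβ]
(For c' = 0 this reduces to FS = (γ'/γ_sat)·tanφ'/tanβ.)
γ' = 18.4 − 9.81 = 8.59 kN/m³
Numerator = 0.0 + 8.59·1.5·cos²21.4°·tan35.9° = 0.0 + 8.59·1.5·0.8669·0.7239 = 8.085 kPa
Denominator = 18.4·1.5·sin21.4°·cos21.4° = 18.4·1.5·0.3649·0.9311 = 9.376 kPa
FS = 8.085 / 9.376 = 0.862

FS = 0.86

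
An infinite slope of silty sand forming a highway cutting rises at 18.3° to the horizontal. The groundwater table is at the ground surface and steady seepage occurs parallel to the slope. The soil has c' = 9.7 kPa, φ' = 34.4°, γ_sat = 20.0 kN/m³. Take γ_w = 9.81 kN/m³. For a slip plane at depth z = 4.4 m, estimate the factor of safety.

With seepage parallel to the slope and the water table at the surface, the effective normal stress on the slip plane uses the buoyant unit weight γ' = γ_sat − γ_w while the driving shear stress uses γ_sat:
FS = [c' + γ' z cos²β tanφ'] / [γ_sat z sinβ cosβ]
γ' = 20.0 − 9.81 = 10.19 kN/m³
Numerator = 9.7 + 10.19·4.4·cos²18.3°·tan34.4° = 9.7 + 10.19·4.4·0.9014·0.6847 = 37.373 kPa
Denominator = 20.0·4.4·sin18.3°·cos18.3° = 20.0·4.4·0.3140·0.9494 = 26.234 kPa
FS = 37.373 / 26.234 = 1.425

FS = 1.42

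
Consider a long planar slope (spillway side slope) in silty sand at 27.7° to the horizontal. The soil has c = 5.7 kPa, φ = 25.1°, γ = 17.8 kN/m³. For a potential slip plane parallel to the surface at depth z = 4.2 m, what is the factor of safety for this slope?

For an infinite slope with a slip plane parallel to the surface (no pore pressure): FS = [c + γz cos²β tanφ] / [γz sinβ cosβ].
γz = 17.8·4.2 = 74.76 kN/m²
Numerator = 5.7 + 74.76·cos²27.7°·tan25.1° = 5.7 + 74.76·0.7839·0.4684 = 33.153 kPa
Denominator = 74.76·sin27.7°·cos27.7° = 74.76·0.4648·0.8854 = 30.769 kPa
FS = 33.153 / 30.769 = 1.077

FS = 1.08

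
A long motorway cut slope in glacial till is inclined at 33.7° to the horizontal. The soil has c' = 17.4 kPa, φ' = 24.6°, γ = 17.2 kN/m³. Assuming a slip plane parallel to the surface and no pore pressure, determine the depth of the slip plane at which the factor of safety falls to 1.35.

z = 3.30 m

Setting FS = 1.35 in FS = [c' + γz cos²β tanφ'] / [γz sinβ cosβ] and solving for z:
z = c' / [γ cosβ (FS·sinβ − cosβ·tanφ')]
  = 17.4 / [17.2·cos33.7°·(1.35·sin33.7° − cos33.7°·tan24.6°)]
  = 17.4 / [17.2·0.8320·(1.35·0.5548 − 0.8320·0.4578)]
  = 17.4 / 5.2680 = 3.303 m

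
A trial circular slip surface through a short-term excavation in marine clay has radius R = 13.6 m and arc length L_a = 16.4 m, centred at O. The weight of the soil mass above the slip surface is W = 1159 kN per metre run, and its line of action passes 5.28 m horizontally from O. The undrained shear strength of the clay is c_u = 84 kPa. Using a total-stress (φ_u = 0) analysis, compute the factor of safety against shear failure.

FS = 3.06

Taking moments about the centre O, the resisting moment is provided by the undrained shear strength acting along the arc:
M_R = c_u·L_a·R = 84·16.40·13.6 = 18735.4 kN·m/m
M_D = W·d = 1159·5.28 = 6119.5 kN·m/m
FS = M_R / M_D = 18735.4 / 6119.5 = 3.062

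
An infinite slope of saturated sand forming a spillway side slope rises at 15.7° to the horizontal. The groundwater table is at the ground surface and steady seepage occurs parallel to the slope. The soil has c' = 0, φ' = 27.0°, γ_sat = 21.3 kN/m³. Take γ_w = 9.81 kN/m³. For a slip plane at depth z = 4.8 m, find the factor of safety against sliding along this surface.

With seepage parallel to the slope and the water table at the surface, the effective normal stress on the slip plane uses the buoyant unit weight γ' = γ_sat − γ_w while the driving shear stress uses γ_sat:
FS = [c' + γ' z cos²β tanφ'] / [γ_sat z sinβ cosβ]
(For c' = 0 this reduces to FS = (γ'/γ_sat)·tanφ'/tanβ.)
γ' = 21.3 − 9.81 = 11.49 kN/m³
Numerator = 0.0 + 11.49·4.8·cos²15.7°·tan27.0° = 0.0 + 11.49·4.8·0.9268·0.5095 = 26.044 kPa
Denominator = 21.3·4.8·sin15.7°·cos15.7° = 21.3·4.8·0.2706·0.9627 = 26.634 kPa
FS = 26.044 / 26.634 = 0.978

FS = 0.98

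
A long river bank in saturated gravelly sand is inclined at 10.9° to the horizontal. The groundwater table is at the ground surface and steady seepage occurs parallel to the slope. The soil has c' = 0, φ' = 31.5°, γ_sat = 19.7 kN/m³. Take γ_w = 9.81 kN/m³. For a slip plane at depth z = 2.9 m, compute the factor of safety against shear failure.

FS = 1.60

With seepage parallel to the slope and the water table at the surface, the effective normal stress on the slip plane uses the buoyant unit weight γ' = γ_sat − γ_w while the driving shear stress uses γ_sat:
FS = [c' + γ' z cos²β tanφ'] / [γ_sat z sinβ cosβ]
(For c' = 0 this reduces to FS = (γ'/γ_sat)·tanφ'/tanβ.)
γ' = 19.7 − 9.81 = 9.89 kN/m³
Numerator = 0.0 + 9.89·2.9·cos²10.9°·tan31.5° = 0.0 + 9.89·2.9·0.9642·0.6128 = 16.947 kPa
Denominator = 19.7·2.9·sin10.9°·cos10.9° = 19.7·2.9·0.1891·0.9820 = 10.608 kPa
FS = 16.947 / 10.608 = 1.598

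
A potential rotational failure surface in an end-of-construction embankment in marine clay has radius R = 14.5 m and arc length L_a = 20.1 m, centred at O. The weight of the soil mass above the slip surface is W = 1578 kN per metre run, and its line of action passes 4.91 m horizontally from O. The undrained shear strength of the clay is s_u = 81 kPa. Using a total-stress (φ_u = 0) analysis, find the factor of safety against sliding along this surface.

Taking moments about the centre O, the resisting moment is provided by the undrained shear strength acting along the arc:
M_R = s_u·L_a·R = 81·20.10·14.5 = 23607.5 kN·m/m
M_D = W·d = 1578·4.91 = 7748.0 kN·m/m
FS = M_R / M_D = 23607.5 / 7748.0 = 3.047

FS = 3.05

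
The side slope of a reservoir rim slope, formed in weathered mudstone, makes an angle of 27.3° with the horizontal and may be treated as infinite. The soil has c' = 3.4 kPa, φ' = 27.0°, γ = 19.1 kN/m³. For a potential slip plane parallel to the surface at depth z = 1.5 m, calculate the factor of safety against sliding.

For an infinite slope with a slip plane parallel to the surface (no pore pressure): FS = [c' + γz cos²β tanφ'] / [γz sinβ cosβ].
γz = 19.1·1.5 = 28.65 kN/m²
Numerator = 3.4 + 28.65·cos²27.3°·tan27.0° = 3.4 + 28.65·0.7896·0.5095 = 14.927 kPa
Denominator = 28.65·sin27.3°·cos27.3° = 28.65·0.4586·0.8886 = 11.677 kPa
FS = 14.927 / 11.677 = 1.278

FS = 1.28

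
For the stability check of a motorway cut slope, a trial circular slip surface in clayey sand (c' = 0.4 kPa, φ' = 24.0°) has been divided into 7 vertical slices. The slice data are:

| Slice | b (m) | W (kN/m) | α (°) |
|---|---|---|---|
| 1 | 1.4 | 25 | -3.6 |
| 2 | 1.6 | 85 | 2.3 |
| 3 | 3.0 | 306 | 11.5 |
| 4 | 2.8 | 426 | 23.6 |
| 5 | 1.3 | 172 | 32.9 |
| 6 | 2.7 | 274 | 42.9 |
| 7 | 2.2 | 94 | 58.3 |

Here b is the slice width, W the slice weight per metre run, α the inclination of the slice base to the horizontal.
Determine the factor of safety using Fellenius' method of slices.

Ordinary method of slices: FS = Σ[c'·Δl_i + (W_i cosα_i)·tanφ'] / Σ W_i sinα_i, with Δl_i = b_i / cosα_i.
Slice 1: Δl = 1.4/cos(-3.6°) = 1.403 m; N'_1 = 25·cos(-3.6°) = 25.0; c'Δl = 0.56; W sinα = -1.6
Slice 2: Δl = 1.6/cos2.3° = 1.601 m; N'_2 = 85·cos2.3° = 84.9; c'Δl = 0.64; W sinα = 3.4
Slice 3: Δl = 3.0/cos11.5° = 3.061 m; N'_3 = 306·cos11.5° = 299.9; c'Δl = 1.22; W sinα = 61.0
Slice 4: Δl = 2.8/cos23.6° = 3.056 m; N'_4 = 426·cos23.6° = 390.4; c'Δl = 1.22; W sinα = 170.5
Slice 5: Δl = 1.3/cos32.9° = 1.548 m; N'_5 = 172·cos32.9° = 144.4; c'Δl = 0.62; W sinα = 93.4
Slice 6: Δl = 2.7/cos42.9° = 3.686 m; N'_6 = 274·cos42.9° = 200.7; c'Δl = 1.47; W sinα = 186.5
Slice 7: Δl = 2.2/cos58.3° = 4.187 m; N'_7 = 94·cos58.3° = 49.4; c'Δl = 1.67; W sinα = 80.0
Σc'Δl = 7.4 kN/m; ΣN' = 1194.6 kN/m; ΣW sinα = 593.3 kN/m
Resisting = 7.4 + 1194.6·tan24.0° = 7.4 + 531.9 = 539.3 kN/m
FS = 539.3 / 593.3 = 0.909

FS = 0.91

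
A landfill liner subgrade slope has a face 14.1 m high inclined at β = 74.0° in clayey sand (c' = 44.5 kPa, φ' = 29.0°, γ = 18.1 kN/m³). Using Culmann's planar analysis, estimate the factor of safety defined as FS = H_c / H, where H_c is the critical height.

FS = 2.00

H_c = (4c'/γ) · sinβ cosφ' / [1 − cos(β − φ')]
    = (4·44.5/18.1) · sin74.0°·cos29.0° / [1 − cos45.0°]
    = 9.834 · 0.8407 / 0.2929 = 28.23 m
FS = H_c / H = 28.23 / 14.1 = 2.002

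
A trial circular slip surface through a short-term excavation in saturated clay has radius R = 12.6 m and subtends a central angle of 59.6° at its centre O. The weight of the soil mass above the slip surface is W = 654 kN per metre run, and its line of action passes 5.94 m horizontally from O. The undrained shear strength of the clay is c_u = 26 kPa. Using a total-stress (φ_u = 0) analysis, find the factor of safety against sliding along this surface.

Taking moments about the centre O, the resisting moment is provided by the undrained shear strength acting along the arc:
Arc length L_a = R·θ = 12.6·(59.6°·π/180) = 12.6·1.0402 = 13.11 m
M_R = c_u·L_a·R = 26·13.11·12.6 = 4293.8 kN·m/m
M_D = W·d = 654·5.94 = 3884.8 kN·m/m
FS = M_R / M_D = 4293.8 / 3884.8 = 1.105

FS = 1.11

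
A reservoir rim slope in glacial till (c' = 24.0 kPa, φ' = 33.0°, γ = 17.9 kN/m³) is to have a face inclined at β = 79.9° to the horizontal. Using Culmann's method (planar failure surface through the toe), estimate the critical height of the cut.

H_c = 13.98 m

Culmann's analysis gives the critical failure plane at α_cr = (β + φ')/2 = (79.9 + 33.0)/2 = 56.5°, and the critical height
H_c = (4c'/γ) · sinβ cosφ' / [1 − cos(β − φ')]
    = (4·24.0/17.9) · sin79.9°·cos33.0° / [1 − cos(46.9°)]
    = 5.363 · 0.9845·0.8387 / [1 − 0.6833]
    = 5.363 · 0.8257 / 0.3167
    = 13.98 m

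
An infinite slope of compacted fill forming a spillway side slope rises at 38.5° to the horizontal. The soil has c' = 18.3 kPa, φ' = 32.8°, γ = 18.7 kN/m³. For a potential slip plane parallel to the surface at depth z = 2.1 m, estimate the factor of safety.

FS = 1.77

For an infinite slope with a slip plane parallel to the surface (no pore pressure): FS = [c' + γz cos²β tanφ'] / [γz sinβ cosβ].
γz = 18.7·2.1 = 39.27 kN/m²
Numerator = 18.3 + 39.27·cos²38.5°·tan32.8° = 18.3 + 39.27·0.6125·0.6445 = 33.800 kPa
Denominator = 39.27·sin38.5°·cos38.5° = 39.27·0.6225·0.7826 = 19.132 kPa
FS = 33.800 / 19.132 = 1.767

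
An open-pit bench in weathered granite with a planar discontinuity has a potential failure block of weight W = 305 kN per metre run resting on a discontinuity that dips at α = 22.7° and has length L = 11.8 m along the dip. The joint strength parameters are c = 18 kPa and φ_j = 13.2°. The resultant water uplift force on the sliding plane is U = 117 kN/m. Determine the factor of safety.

Resolving the block weight along and normal to the plane and applying the Mohr–Coulomb strength on the joint:
N' = W cosα − U = 305·cos22.7° − 117 = 164.4 kN/m
Driving force T = W sinα = 305·sin22.7° = 117.7 kN/m
Resisting force R = c·L + N'·tanφ_j = 18·11.8 + 164.4·tan13.2° = 212.4 + 38.6 = 251.0 kN/m
FS = R / T = 251.0 / 117.7 = 2.132

FS = 2.13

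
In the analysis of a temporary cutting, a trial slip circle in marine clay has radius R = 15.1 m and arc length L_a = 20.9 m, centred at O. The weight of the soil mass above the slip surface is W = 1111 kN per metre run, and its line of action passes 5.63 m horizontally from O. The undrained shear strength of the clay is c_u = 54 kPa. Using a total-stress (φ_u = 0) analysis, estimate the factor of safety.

Taking moments about the centre O, the resisting moment is provided by the undrained shear strength acting along the arc:
M_R = c_u·L_a·R = 54·20.90·15.1 = 17041.9 kN·m/m
M_D = W·d = 1111·5.63 = 6254.9 kN·m/m
FS = M_R / M_D = 17041.9 / 6254.9 = 2.725

FS = 2.72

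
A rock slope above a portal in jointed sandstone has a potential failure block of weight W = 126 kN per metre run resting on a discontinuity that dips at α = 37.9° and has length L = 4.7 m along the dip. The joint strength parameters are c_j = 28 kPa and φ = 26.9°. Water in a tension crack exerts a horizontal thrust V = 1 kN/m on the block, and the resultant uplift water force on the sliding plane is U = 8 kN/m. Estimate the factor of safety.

FS = 2.27

Resolving the block weight along and normal to the plane and applying the Mohr–Coulomb strength on the joint:
N' = W cosα − U − V sinα = 126·cos37.9° − 8 − 1·sin37.9° = 90.8 kN/m
Driving force T = W sinα + V cosα = 126·sin37.9° + 1·cos37.9° = 78.2 kN/m
Resisting force R = c_j·L + N'·tanφ = 28·4.7 + 90.8·tan26.9° = 131.6 + 46.1 = 177.7 kN/m
FS = R / T = 177.7 / 78.2 = 2.272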